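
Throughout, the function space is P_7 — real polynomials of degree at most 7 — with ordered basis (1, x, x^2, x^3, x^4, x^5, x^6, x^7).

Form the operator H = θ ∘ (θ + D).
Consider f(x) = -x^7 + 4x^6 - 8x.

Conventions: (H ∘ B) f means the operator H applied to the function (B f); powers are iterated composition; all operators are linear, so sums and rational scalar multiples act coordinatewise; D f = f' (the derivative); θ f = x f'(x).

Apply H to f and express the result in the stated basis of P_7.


θ f = -7x^7 + 24x^6 - 8x
D f = -7x^6 + 24x^5 - 8
(θ + D) f = -7x^7 + 17x^6 + 24x^5 - 8x - 8
θ (θ + D) f = -49x^7 + 102x^6 + 120x^5 - 8x

g(x) = -49x^7 + 102x^6 + 120x^5 - 8x


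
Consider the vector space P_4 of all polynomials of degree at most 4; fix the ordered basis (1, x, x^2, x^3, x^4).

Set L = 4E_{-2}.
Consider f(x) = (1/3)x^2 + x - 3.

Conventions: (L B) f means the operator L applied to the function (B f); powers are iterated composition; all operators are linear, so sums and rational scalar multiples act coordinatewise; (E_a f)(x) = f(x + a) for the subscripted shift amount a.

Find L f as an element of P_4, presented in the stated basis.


the image equals g(x) = (4/3)x^2 - (4/3)x - 44/3

E_{-2} f = (1/3)x^2 - (1/3)x - 11/3
(4E_{-2}) f = (4/3)x^2 - (4/3)x - 44/3


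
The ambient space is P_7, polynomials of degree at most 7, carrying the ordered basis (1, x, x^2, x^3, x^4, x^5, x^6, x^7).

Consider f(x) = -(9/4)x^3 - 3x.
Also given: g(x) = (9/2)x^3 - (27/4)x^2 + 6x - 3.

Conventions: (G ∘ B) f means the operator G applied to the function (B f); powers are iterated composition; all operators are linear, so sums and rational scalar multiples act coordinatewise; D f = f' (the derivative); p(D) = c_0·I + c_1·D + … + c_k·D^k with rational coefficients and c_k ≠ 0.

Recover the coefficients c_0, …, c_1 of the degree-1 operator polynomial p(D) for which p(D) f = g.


D^0 f = -(9/4)x^3 - 3x
D^1 f = -(27/4)x^2 - 3
matching coefficients of g against c_0 f + c_1 Df + … from the top degree down determines the c_i
solution: c_0 = -2, c_1 = 1

p(D) = -2·I + D, i.e. c_0 = -2, c_1 = 1


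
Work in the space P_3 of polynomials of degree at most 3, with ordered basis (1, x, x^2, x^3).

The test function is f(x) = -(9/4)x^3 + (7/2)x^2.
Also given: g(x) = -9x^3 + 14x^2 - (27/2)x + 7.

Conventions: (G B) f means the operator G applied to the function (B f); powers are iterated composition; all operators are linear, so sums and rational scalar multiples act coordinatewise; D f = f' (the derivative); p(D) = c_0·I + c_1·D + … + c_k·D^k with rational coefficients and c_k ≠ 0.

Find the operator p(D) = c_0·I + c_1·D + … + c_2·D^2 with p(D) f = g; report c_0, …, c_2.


D^0 f = -(9/4)x^3 + (7/2)x^2
D^1 f = -(27/4)x^2 + 7x
D^2 f = -(27/2)x + 7
matching coefficients of g against c_0 f + c_1 Df + … from the top degree down determines the c_i
solution: c_0 = 4, c_1 = 0, c_2 = 1

c_0 = 4, c_1 = 0, c_2 = 1


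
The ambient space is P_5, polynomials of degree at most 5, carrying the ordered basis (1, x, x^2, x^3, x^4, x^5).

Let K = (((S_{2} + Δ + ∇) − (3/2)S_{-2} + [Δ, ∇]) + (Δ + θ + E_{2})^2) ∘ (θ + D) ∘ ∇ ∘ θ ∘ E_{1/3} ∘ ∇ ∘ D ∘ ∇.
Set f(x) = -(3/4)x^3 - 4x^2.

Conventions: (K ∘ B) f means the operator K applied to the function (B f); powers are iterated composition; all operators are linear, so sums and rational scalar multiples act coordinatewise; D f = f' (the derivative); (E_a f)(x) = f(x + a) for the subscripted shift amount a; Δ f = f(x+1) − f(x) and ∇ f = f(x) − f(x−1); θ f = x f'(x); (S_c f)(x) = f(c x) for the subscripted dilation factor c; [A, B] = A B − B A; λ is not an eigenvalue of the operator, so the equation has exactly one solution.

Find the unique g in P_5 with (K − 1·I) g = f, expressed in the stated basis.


the result is g(x) = (3/4)x^3 + 4x^2

write g with unknown coordinates in the stated basis and equate coefficients in (K − 1·I) g = f
solving from the highest basis element down gives g = (3/4)x^3 + 4x^2
check: K g = 0
so K g − 1·g = -(3/4)x^3 - 4x^2 = f ✓


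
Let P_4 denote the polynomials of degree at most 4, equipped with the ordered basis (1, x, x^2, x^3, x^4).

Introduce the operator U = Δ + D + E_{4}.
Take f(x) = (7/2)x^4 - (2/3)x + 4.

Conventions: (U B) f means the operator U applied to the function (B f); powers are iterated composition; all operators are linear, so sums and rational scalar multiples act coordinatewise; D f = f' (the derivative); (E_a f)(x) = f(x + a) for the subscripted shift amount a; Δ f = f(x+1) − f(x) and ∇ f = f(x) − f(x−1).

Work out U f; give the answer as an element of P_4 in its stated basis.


g(x) = (7/2)x^4 + 84x^3 + 357x^2 + (2728/3)x + 1799/2

Δ f = 14x^3 + 21x^2 + 14x + 17/6
D f = 14x^3 - 2/3
E_{4} f = (7/2)x^4 + 56x^3 + 336x^2 + (2686/3)x + 2692/3
(Δ + D + E_{4}) f = (7/2)x^4 + 84x^3 + 357x^2 + (2728/3)x + 1799/2


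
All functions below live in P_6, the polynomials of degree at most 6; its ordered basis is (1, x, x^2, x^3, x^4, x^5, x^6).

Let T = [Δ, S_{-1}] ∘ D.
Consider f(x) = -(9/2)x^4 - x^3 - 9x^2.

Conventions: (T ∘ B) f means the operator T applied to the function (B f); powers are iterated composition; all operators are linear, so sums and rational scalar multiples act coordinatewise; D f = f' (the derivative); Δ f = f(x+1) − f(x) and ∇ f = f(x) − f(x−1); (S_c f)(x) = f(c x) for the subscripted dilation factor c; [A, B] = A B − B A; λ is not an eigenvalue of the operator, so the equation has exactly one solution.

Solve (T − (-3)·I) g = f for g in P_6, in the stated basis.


write g with unknown coordinates in the stated basis and equate coefficients in (T − (-3)·I) g = f
solving from the highest basis element down gives g = -(3/2)x^4 - (1/3)x^3 - 15x^2 + (4/3)x - 24
check: T g = 36x^2 - 4x + 72
so T g − (-3)·g = -(9/2)x^4 - x^3 - 9x^2 = f ✓

g(x) = -(3/2)x^4 - (1/3)x^3 - 15x^2 + (4/3)x - 24


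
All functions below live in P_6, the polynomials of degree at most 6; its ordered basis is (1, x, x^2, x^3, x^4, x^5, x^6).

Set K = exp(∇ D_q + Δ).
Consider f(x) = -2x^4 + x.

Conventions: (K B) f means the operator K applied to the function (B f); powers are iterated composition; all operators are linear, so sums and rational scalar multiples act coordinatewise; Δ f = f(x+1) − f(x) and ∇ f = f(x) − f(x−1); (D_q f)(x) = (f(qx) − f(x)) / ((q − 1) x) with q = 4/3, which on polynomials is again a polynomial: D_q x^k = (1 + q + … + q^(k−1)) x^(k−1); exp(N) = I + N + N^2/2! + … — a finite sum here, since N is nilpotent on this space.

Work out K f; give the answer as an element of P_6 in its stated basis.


the image equals g(x) = -2x^4 - 8x^3 - (566/9)x^2 - (647/9)x - 3190/27

order-1 term: -8x^3 - (458/9)x^2 + (278/9)x - 377/27
order-2 term: -12x^2 - (862/9)x - 1537/27
order-3 term: -8x - 1222/27
order-4 term: -2
the series for exp(∇ D_q + Δ) f terminates at order 4
exp(∇ D_q + Δ) f = -2x^4 - 8x^3 - (566/9)x^2 - (647/9)x - 3190/27


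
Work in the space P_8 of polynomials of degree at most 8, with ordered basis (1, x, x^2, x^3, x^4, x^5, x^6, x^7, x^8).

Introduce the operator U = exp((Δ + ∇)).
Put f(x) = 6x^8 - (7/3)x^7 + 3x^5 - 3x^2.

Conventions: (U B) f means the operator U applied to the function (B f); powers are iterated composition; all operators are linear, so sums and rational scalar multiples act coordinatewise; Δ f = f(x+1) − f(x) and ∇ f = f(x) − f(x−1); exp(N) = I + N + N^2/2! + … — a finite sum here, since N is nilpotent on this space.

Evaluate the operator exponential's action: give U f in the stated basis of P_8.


order-1 term: 96x^7 - (98/3)x^6 + 672x^5 - (400/3)x^4 + 672x^3 - 38x^2 + 84x + 4/3
order-2 term: 672x^6 - 196x^5 + 6720x^4 - (3560/3)x^3 + 10752x^2 - (2416/3)x + 1524
order-3 term: 2688x^5 - (1960/3)x^4 + 26880x^3 - 3680x^2 + 34944x - 4376/3
order-4 term: 6720x^4 - (3920/3)x^3 + 53760x^2 - (14960/3)x + 32256
order-5 term: 10752x^3 - 1568x^2 + 53760x - 7552/3
order-6 term: 10752x^2 - (3136/3)x + 21504
order-7 term: 6144x - 896/3
order-8 term: 1536
the series for exp((Δ + ∇)) f terminates at order 8
exp((Δ + ∇)) f = 6x^8 + (281/3)x^7 + (1918/3)x^6 + 3167x^5 + (37960/3)x^4 + (107432/3)x^3 + 69975x^2 + (264284/3)x + 157640/3

the image equals g(x) = 6x^8 + (281/3)x^7 + (1918/3)x^6 + 3167x^5 + (37960/3)x^4 + (107432/3)x^3 + 69975x^2 + (264284/3)x + 157640/3


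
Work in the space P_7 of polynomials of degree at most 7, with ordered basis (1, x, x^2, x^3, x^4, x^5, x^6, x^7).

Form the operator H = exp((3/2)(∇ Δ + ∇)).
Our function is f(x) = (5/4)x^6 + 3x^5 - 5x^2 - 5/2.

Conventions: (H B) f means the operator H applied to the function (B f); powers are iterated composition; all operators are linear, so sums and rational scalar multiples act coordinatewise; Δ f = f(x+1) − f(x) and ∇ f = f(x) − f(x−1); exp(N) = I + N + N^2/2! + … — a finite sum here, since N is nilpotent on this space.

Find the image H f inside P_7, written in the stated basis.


order-1 term: (45/4)x^5 + (405/8)x^4 + (165/2)x^3 + (585/8)x^2 + (75/4)x - 9/8
order-2 term: (675/16)x^4 + (945/4)x^3 + (7965/16)x^2 + (3915/8)x + 2835/16
order-3 term: (675/8)x^3 + (7695/16)x^2 + (14985/16)x + 10125/16
order-4 term: (6075/64)x^2 + (3645/8)x + 36045/64
order-5 term: (3645/64)x + 21141/128
order-6 term: 3645/256
the series for exp((3/2)(∇ Δ + ∇)) f terminates at order 6
exp((3/2)(∇ Δ + ∇)) f = (5/4)x^6 + (57/4)x^5 + (1485/16)x^4 + (3225/8)x^3 + (73075/64)x^2 + (125265/64)x + 396539/256

the image equals g(x) = (5/4)x^6 + (57/4)x^5 + (1485/16)x^4 + (3225/8)x^3 + (73075/64)x^2 + (125265/64)x + 396539/256


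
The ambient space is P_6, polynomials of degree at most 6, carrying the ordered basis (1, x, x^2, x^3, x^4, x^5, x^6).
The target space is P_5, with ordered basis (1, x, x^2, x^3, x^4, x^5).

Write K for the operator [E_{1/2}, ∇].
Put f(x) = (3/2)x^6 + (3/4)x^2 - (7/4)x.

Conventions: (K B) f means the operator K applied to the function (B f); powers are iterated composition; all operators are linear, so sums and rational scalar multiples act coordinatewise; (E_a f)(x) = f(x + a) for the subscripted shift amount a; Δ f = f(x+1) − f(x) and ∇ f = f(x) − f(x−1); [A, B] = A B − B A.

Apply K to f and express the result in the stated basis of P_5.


the image equals g(x) = 0

∇ f = 9x^5 - (45/2)x^4 + 30x^3 - (45/2)x^2 + (21/2)x - 4
E_{1/2} ∇ f = 9x^5 + (15/2)x^3 + (33/16)x - 7/4
E_{1/2} f = (3/2)x^6 + (9/2)x^5 + (45/8)x^4 + (15/4)x^3 + (69/32)x^2 - (23/32)x - 85/128
∇ E_{1/2} f = 9x^5 + (15/2)x^3 + (33/16)x - 7/4
[E_{1/2}, ∇] f = 0


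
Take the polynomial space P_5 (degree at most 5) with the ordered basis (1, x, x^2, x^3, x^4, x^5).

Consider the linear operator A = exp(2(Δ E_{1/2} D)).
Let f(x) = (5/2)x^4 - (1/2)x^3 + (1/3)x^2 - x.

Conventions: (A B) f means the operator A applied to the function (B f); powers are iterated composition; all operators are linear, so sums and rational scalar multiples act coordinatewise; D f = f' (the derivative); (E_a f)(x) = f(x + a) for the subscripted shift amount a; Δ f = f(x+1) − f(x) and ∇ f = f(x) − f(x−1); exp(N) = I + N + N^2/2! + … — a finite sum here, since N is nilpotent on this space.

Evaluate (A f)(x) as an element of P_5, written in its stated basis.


order-1 term: 60x^2 + 114x + 181/3
order-2 term: 120
the series for exp(2(Δ E_{1/2} D)) f terminates at order 2
exp(2(Δ E_{1/2} D)) f = (5/2)x^4 - (1/2)x^3 + (181/3)x^2 + 113x + 541/3

g(x) = (5/2)x^4 - (1/2)x^3 + (181/3)x^2 + 113x + 541/3


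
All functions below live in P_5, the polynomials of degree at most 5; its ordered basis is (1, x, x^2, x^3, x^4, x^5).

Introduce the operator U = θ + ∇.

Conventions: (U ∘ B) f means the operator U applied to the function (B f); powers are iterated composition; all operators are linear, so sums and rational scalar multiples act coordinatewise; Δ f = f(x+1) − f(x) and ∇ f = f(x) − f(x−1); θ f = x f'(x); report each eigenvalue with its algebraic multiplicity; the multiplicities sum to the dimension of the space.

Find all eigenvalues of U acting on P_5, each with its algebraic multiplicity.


λ = 0 (multiplicity 1), λ = 1 (multiplicity 1), λ = 2 (multiplicity 1), λ = 3 (multiplicity 1), λ = 4 (multiplicity 1), λ = 5 (multiplicity 1)

image of 1: 0
image of x: x + 1
image of x^2: 2x^2 + 2x - 1
image of x^3: 3x^3 + 3x^2 - 3x + 1
image of x^4: 4x^4 + 4x^3 - 6x^2 + 4x - 1
image of x^5: 5x^5 + 5x^4 - 10x^3 + 10x^2 - 5x + 1
the matrix is upper triangular; its diagonal is (0, 1, 2, 3, 4, 5)
for a triangular matrix the eigenvalues are the diagonal entries, with algebraic multiplicity their repetition count


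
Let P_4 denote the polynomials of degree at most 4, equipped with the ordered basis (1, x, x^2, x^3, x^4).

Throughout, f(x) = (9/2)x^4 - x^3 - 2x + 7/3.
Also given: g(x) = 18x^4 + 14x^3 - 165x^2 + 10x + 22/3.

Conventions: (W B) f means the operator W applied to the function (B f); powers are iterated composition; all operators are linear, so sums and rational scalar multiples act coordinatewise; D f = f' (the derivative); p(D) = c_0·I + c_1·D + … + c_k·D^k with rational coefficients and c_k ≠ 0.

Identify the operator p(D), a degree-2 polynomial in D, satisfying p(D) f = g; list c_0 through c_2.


D^0 f = (9/2)x^4 - x^3 - 2x + 7/3
D^1 f = 18x^3 - 3x^2 - 2
D^2 f = 54x^2 - 6x
matching coefficients of g against c_0 f + c_1 Df + … from the top degree down determines the c_i
solution: c_0 = 4, c_1 = 1, c_2 = -3

p(D) = 4·I + D − 3·D^2, i.e. c_0 = 4, c_1 = 1, c_2 = -3


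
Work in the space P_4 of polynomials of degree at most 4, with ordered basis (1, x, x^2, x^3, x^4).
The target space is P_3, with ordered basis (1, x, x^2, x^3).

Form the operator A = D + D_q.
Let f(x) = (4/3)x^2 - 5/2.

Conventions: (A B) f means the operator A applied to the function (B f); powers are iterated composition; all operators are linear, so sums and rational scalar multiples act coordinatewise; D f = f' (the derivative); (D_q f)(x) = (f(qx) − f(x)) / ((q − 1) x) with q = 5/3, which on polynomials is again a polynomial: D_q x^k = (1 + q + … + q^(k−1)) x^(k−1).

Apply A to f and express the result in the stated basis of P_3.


the image equals g(x) = (56/9)x

D f = (8/3)x
D_q f = (32/9)x
(D + D_q) f = (56/9)x


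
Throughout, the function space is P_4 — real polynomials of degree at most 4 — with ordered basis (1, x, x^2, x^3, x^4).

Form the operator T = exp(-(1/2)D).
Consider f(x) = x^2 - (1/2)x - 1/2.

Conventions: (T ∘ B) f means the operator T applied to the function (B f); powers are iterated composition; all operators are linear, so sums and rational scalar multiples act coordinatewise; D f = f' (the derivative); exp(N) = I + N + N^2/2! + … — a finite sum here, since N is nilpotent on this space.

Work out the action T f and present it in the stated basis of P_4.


the image equals g(x) = x^2 - (3/2)x

order-1 term: -x + 1/4
order-2 term: 1/4
the series for exp(-(1/2)D) f terminates at order 2
exp(-(1/2)D) f = x^2 - (3/2)x


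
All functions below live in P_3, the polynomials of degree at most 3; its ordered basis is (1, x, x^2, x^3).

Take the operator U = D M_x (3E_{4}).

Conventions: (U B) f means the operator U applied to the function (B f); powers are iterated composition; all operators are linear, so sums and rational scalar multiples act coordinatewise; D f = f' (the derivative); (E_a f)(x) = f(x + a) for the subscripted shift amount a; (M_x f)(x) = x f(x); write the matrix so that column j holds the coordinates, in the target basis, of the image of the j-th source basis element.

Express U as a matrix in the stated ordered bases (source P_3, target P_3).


the matrix is [[3, 12, 48, 192]; [0, 6, 48, 288]; [0, 0, 9, 108]; [0, 0, 0, 12]] (rows listed top to bottom)

image of 1: 3
image of x: 6x + 12
image of x^2: 9x^2 + 48x + 48
image of x^3: 12x^3 + 108x^2 + 288x + 192
each image's coordinates form column j of the matrix


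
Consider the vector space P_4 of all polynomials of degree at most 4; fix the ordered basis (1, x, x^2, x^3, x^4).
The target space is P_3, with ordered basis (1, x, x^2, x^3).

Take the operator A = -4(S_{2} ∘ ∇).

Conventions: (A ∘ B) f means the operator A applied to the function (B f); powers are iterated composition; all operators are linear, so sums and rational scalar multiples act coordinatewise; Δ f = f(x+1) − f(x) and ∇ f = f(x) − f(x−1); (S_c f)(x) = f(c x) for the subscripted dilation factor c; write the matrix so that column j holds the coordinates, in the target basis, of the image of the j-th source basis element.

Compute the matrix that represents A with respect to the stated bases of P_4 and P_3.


image of 1: 0
image of x: -4
image of x^2: -16x + 4
image of x^3: -48x^2 + 24x - 4
image of x^4: -128x^3 + 96x^2 - 32x + 4
each image's coordinates form column j of the matrix

the matrix is [[0, -4, 4, -4, 4]; [0, 0, -16, 24, -32]; [0, 0, 0, -48, 96]; [0, 0, 0, 0, -128]] (rows listed top to bottom)


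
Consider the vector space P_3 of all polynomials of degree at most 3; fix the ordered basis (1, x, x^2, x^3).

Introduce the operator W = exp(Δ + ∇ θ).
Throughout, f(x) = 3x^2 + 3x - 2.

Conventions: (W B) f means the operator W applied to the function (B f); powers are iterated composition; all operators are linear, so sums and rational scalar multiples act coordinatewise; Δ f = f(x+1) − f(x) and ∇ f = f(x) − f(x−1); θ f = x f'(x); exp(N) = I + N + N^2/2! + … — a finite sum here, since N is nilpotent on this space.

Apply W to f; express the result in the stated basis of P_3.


the image equals g(x) = 3x^2 + 21x + 19

order-1 term: 18x + 3
order-2 term: 18
the series for exp(Δ + ∇ θ) f terminates at order 2
exp(Δ + ∇ θ) f = 3x^2 + 21x + 19


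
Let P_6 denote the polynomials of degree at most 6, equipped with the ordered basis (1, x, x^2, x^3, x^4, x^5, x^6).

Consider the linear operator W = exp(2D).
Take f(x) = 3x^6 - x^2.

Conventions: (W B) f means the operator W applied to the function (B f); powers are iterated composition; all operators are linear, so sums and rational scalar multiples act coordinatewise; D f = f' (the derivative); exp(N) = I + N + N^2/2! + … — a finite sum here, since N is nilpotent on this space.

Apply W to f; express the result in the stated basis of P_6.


order-1 term: 36x^5 - 4x
order-2 term: 180x^4 - 4
order-3 term: 480x^3
order-4 term: 720x^2
order-5 term: 576x
order-6 term: 192
the series for exp(2D) f terminates at order 6
exp(2D) f = 3x^6 + 36x^5 + 180x^4 + 480x^3 + 719x^2 + 572x + 188

the result is g(x) = 3x^6 + 36x^5 + 180x^4 + 480x^3 + 719x^2 + 572x + 188


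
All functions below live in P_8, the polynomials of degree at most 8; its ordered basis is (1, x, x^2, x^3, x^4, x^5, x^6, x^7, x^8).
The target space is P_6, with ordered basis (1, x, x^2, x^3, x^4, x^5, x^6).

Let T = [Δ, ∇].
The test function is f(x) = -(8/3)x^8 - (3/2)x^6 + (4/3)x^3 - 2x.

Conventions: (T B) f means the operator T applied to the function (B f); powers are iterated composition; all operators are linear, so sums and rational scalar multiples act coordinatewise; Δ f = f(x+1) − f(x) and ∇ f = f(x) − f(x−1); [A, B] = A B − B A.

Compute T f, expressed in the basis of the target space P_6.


the result is g(x) = 0

∇ f = -(64/3)x^7 + (224/3)x^6 - (475/3)x^5 + (1255/6)x^4 - (538/3)x^3 + (607/6)x^2 - (103/3)x + 7/2
Δ ∇ f = -(448/3)x^6 - (1255/3)x^4 - (583/3)x^2 + 8x - 25/3
Δ f = -(64/3)x^7 - (224/3)x^6 - (475/3)x^5 - (1255/6)x^4 - (538/3)x^3 - (559/6)x^2 - (79/3)x - 29/6
∇ Δ f = -(448/3)x^6 - (1255/3)x^4 - (583/3)x^2 + 8x - 25/3
[Δ, ∇] f = 0


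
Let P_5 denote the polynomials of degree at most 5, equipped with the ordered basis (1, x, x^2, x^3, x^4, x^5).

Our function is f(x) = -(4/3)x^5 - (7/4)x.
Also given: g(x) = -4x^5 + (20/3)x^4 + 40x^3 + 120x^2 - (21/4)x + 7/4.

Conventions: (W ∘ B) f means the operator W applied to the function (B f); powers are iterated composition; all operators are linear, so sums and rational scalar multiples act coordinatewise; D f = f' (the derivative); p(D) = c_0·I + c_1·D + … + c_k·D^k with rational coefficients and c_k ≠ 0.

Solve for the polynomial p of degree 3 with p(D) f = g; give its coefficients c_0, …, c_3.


p(D) = 3·I − D − (3/2)·D^2 − (3/2)·D^3, i.e. c_0 = 3, c_1 = -1, c_2 = -3/2, c_3 = -3/2

D^0 f = -(4/3)x^5 - (7/4)x
D^1 f = -(20/3)x^4 - 7/4
D^2 f = -(80/3)x^3
D^3 f = -80x^2
matching coefficients of g against c_0 f + c_1 Df + … from the top degree down determines the c_i
solution: c_0 = 3, c_1 = -1, c_2 = -3/2, c_3 = -3/2


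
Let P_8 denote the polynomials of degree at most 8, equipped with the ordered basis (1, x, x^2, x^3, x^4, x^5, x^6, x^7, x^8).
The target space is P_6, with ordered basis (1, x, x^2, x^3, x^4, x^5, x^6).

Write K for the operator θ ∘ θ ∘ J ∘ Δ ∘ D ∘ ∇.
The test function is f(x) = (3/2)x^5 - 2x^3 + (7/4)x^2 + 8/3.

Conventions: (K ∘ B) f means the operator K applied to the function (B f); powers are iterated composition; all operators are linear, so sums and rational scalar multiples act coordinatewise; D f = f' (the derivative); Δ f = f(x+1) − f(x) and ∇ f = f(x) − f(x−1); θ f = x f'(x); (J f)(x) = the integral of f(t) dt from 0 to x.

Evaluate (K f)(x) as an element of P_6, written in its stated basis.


∇ f = (15/2)x^4 - 15x^3 + 9x^2 + 2x - 9/4
D ∇ f = 30x^3 - 45x^2 + 18x + 2
Δ (D ∘ ∇) f = 90x^2 + 3
J Δ (D ∘ ∇) f = 30x^3 + 3x
θ J Δ (D ∘ ∇) f = 90x^3 + 3x
θ (θ ∘ J ∘ Δ) (D ∘ ∇) f = 270x^3 + 3x

the image equals g(x) = 270x^3 + 3x


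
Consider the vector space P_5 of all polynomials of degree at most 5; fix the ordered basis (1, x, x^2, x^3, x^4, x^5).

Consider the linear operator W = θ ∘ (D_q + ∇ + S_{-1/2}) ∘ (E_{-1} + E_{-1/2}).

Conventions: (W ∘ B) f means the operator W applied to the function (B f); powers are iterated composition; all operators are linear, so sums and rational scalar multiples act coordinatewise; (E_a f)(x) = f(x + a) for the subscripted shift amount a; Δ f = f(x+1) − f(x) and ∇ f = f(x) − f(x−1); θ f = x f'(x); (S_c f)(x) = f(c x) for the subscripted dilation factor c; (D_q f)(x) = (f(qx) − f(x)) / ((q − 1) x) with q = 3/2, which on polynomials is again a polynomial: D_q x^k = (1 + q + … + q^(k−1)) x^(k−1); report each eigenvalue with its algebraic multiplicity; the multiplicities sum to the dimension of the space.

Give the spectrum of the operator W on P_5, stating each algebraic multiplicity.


λ = -1 (multiplicity 1), λ = -3/4 (multiplicity 1), λ = -5/16 (multiplicity 1), λ = 0 (multiplicity 1), λ = 1/2 (multiplicity 1), λ = 1 (multiplicity 1)

image of 1: 0
image of x: -x
image of x^2: x^2 + (21/2)x
image of x^3: -(3/4)x^3 + (115/4)x^2 - (225/8)x
image of x^4: (1/2)x^4 + 75x^3 - (453/4)x^2 + 62x
image of x^5: -(5/16)x^5 + (1149/8)x^4 - (675/2)x^3 + (2545/8)x^2 - (4185/32)x
the matrix is upper triangular; its diagonal is (0, -1, 1, -3/4, 1/2, -5/16)
for a triangular matrix the eigenvalues are the diagonal entries, with algebraic multiplicity their repetition count


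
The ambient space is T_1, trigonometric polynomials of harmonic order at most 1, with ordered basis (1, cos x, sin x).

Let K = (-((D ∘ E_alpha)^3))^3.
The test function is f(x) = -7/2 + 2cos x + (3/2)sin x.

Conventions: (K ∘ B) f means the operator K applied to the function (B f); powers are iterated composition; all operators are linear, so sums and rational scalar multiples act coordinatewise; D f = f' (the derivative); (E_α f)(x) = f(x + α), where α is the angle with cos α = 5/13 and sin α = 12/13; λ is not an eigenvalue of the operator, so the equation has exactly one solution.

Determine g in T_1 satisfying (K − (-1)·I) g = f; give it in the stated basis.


g(x) = -7/2 - (308663/119020)cos x + (659509/119020)sin x

write g with unknown coordinates in the stated basis and equate coefficients in (K − (-1)·I) g = f
solving from the highest basis element down gives g = -7/2 - (308663/119020)cos x + (659509/119020)sin x
check: K g = (546703/119020)cos x - (480979/119020)sin x
so K g − (-1)·g = -7/2 + 2cos x + (3/2)sin x = f ✓


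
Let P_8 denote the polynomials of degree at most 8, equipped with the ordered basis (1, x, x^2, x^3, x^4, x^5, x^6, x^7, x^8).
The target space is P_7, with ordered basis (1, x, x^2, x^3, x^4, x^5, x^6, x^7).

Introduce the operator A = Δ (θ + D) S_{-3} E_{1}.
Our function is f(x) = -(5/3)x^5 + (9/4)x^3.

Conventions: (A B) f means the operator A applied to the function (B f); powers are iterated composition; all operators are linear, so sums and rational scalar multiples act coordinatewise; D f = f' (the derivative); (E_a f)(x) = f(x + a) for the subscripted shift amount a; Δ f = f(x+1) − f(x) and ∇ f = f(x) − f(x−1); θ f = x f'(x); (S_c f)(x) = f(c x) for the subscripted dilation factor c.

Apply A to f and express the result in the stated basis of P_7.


the result is g(x) = 10125x^4 + 17550x^3 + (46413/4)x^2 + (19227/4)x + 2533/4

E_{1} f = -(5/3)x^5 - (25/3)x^4 - (173/12)x^3 - (119/12)x^2 - (19/12)x + 7/12
S_{-3} E_{1} f = 405x^5 - 675x^4 + (1557/4)x^3 - (357/4)x^2 + (19/4)x + 7/12
θ (S_{-3} E_{1}) f = 2025x^5 - 2700x^4 + (4671/4)x^3 - (357/2)x^2 + (19/4)x
D (S_{-3} E_{1}) f = 2025x^4 - 2700x^3 + (4671/4)x^2 - (357/2)x + 19/4
(θ + D) (S_{-3} E_{1}) f = 2025x^5 - 675x^4 - (6129/4)x^3 + (3957/4)x^2 - (695/4)x + 19/4
Δ (θ + D) (S_{-3} E_{1}) f = 10125x^4 + 17550x^3 + (46413/4)x^2 + (19227/4)x + 2533/4


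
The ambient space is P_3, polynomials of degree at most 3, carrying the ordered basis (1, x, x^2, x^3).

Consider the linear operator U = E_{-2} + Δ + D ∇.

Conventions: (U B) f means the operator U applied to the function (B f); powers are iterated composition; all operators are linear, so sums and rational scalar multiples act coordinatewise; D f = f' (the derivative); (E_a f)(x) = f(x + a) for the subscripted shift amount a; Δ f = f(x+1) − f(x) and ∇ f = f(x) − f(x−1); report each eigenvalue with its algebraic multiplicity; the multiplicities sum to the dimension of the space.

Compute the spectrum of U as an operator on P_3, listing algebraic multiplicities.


λ = 1 (multiplicity 4)

image of 1: 1
image of x: x - 1
image of x^2: x^2 - 2x + 7
image of x^3: x^3 - 3x^2 + 21x - 10
the matrix is upper triangular; its diagonal is (1, 1, 1, 1)
for a triangular matrix the eigenvalues are the diagonal entries, with algebraic multiplicity their repetition count


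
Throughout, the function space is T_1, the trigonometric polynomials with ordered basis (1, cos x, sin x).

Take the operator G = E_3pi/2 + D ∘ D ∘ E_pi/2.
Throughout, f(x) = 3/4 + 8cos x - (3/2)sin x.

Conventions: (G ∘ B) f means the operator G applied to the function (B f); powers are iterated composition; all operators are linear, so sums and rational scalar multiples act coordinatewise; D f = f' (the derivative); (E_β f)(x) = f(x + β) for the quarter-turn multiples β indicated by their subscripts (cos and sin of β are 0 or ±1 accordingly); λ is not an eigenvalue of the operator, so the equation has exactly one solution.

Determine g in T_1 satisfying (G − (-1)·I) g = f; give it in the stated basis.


the result is g(x) = 3/8 + cos x - (7/2)sin x

write g with unknown coordinates in the stated basis and equate coefficients in (G − (-1)·I) g = f
solving from the highest basis element down gives g = 3/8 + cos x - (7/2)sin x
check: G g = 3/8 + 7cos x + 2sin x
so G g − (-1)·g = 3/4 + 8cos x - (3/2)sin x = f ✓


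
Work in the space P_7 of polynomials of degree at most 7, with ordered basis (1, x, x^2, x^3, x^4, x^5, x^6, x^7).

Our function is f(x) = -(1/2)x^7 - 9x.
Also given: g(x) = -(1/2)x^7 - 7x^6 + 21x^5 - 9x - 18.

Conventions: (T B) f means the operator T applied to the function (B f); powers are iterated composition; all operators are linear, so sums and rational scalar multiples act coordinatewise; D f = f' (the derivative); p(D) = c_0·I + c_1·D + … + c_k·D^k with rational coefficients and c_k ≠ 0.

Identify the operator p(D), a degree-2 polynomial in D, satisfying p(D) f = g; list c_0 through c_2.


D^0 f = -(1/2)x^7 - 9x
D^1 f = -(7/2)x^6 - 9
D^2 f = -21x^5
matching coefficients of g against c_0 f + c_1 Df + … from the top degree down determines the c_i
solution: c_0 = 1, c_1 = 2, c_2 = -1

p(D) = I + 2·D − D^2, i.e. c_0 = 1, c_1 = 2, c_2 = -1


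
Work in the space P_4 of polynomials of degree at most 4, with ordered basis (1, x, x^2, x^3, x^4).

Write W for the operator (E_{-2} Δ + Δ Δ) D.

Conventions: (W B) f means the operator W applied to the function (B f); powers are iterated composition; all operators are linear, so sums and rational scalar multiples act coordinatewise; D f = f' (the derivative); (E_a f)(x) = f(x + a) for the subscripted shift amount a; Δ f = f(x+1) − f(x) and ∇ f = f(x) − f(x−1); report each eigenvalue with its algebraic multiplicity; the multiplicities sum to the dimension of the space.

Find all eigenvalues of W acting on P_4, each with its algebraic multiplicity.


image of 1: 0
image of x: 0
image of x^2: 2
image of x^3: 6x - 3
image of x^4: 12x^2 - 12x + 52
the matrix is upper triangular; its diagonal is (0, 0, 0, 0, 0)
for a triangular matrix the eigenvalues are the diagonal entries, with algebraic multiplicity their repetition count

λ = 0 (multiplicity 5)


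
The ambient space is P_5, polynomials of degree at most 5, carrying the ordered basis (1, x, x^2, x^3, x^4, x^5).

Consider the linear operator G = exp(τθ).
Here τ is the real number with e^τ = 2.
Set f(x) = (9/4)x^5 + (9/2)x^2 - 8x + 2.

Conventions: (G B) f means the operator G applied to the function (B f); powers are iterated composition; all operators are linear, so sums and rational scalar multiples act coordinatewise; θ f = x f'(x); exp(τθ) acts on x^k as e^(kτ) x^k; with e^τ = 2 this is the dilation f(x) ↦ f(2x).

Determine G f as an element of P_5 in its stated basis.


the image equals g(x) = 72x^5 + 18x^2 - 16x + 2

exp(τθ) x^k = e^(kτ) x^k; with e^τ = 2 this sends x^k to 2^k x^k
x ↦ 2 x
x^2 ↦ 4 x^2
x^5 ↦ 32 x^5
applying this coordinatewise to f: exp(τθ) f = 72x^5 + 18x^2 - 16x + 2


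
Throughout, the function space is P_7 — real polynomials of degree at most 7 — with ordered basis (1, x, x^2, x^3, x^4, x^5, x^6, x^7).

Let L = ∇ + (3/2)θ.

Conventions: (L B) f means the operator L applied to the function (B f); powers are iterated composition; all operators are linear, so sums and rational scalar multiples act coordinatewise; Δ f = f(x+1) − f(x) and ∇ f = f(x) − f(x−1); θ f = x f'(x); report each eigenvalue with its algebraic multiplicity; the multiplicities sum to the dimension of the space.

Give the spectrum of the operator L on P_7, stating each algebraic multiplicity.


image of 1: 0
image of x: (3/2)x + 1
image of x^2: 3x^2 + 2x - 1
image of x^3: (9/2)x^3 + 3x^2 - 3x + 1
image of x^4: 6x^4 + 4x^3 - 6x^2 + 4x - 1
image of x^5: (15/2)x^5 + 5x^4 - 10x^3 + 10x^2 - 5x + 1
image of x^6: 9x^6 + 6x^5 - 15x^4 + 20x^3 - 15x^2 + 6x - 1
image of x^7: (21/2)x^7 + 7x^6 - 21x^5 + 35x^4 - 35x^3 + 21x^2 - 7x + 1
the matrix is upper triangular; its diagonal is (0, 3/2, 3, 9/2, 6, 15/2, 9, 21/2)
for a triangular matrix the eigenvalues are the diagonal entries, with algebraic multiplicity their repetition count

λ = 0 (multiplicity 1), λ = 3/2 (multiplicity 1), λ = 3 (multiplicity 1), λ = 9/2 (multiplicity 1), λ = 6 (multiplicity 1), λ = 15/2 (multiplicity 1), λ = 9 (multiplicity 1), λ = 21/2 (multiplicity 1)


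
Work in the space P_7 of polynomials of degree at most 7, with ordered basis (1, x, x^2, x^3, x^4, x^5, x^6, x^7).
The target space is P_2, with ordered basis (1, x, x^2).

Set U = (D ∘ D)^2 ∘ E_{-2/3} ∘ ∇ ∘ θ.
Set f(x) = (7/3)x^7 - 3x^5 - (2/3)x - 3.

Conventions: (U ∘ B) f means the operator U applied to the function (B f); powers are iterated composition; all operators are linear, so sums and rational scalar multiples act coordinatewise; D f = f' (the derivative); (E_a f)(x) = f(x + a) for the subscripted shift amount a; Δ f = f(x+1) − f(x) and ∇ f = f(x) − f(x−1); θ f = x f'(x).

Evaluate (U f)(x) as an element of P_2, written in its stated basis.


g(x) = 41160x^2 - 96040x + 172960/3

θ f = (49/3)x^7 - 15x^5 - (2/3)x
∇ θ f = (343/3)x^6 - 343x^5 + (1490/3)x^4 - (1265/3)x^3 + 193x^2 - (118/3)x + 2/3
E_{-2/3} ∇ θ f = (343/3)x^6 - (2401/3)x^5 + (21620/9)x^4 - (319795/81)x^3 + (300983/81)x^2 - (456022/243)x + 854938/2187
D (E_{-2/3} ∘ ∇ ∘ θ) f = 686x^5 - (12005/3)x^4 + (86480/9)x^3 - (319795/27)x^2 + (601966/81)x - 456022/243
D D (E_{-2/3} ∘ ∇ ∘ θ) f = 3430x^4 - (48020/3)x^3 + (86480/3)x^2 - (639590/27)x + 601966/81
D (D ∘ D) (E_{-2/3} ∘ ∇ ∘ θ) f = 13720x^3 - 48020x^2 + (172960/3)x - 639590/27
D D (D ∘ D) (E_{-2/3} ∘ ∇ ∘ θ) f = 41160x^2 - 96040x + 172960/3


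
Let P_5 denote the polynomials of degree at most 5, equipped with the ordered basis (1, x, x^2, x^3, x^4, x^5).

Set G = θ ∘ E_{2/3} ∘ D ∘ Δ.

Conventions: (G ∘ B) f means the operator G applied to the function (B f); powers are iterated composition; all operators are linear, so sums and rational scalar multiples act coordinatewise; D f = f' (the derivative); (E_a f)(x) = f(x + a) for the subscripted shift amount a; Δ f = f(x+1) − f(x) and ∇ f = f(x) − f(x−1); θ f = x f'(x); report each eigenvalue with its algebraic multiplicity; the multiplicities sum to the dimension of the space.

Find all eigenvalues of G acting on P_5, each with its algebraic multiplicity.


image of 1: 0
image of x: 0
image of x^2: 0
image of x^3: 6x
image of x^4: 24x^2 + 28x
image of x^5: 60x^3 + 140x^2 + (260/3)x
the matrix is upper triangular; its diagonal is (0, 0, 0, 0, 0, 0)
for a triangular matrix the eigenvalues are the diagonal entries, with algebraic multiplicity their repetition count

λ = 0 (multiplicity 6)


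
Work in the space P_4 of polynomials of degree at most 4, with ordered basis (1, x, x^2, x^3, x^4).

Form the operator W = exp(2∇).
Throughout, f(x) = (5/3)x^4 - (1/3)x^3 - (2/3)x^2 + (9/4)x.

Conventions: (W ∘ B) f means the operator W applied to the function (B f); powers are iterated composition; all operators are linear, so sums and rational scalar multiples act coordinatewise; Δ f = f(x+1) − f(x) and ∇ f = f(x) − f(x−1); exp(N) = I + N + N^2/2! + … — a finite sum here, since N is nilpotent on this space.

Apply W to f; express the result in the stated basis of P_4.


order-1 term: (40/3)x^3 - 22x^2 + (38/3)x + 11/6
order-2 term: 40x^2 - 84x + 48
order-3 term: (160/3)x - 248/3
order-4 term: 80/3
the series for exp(2∇) f terminates at order 4
exp(2∇) f = (5/3)x^4 + 13x^3 + (52/3)x^2 - (63/4)x - 37/6

the result is g(x) = (5/3)x^4 + 13x^3 + (52/3)x^2 - (63/4)x - 37/6


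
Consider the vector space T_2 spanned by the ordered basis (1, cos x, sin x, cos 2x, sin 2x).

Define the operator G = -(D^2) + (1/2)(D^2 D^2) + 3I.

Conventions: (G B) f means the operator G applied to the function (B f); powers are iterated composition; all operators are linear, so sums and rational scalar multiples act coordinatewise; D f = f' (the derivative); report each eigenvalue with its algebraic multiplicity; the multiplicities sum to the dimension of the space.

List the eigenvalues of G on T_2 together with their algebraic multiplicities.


λ = 3 (multiplicity 1), λ = 9/2 (multiplicity 2), λ = 15 (multiplicity 2)

image of 1: 3
image of cos x: (9/2)cos x
image of sin x: (9/2)sin x
image of cos 2x: 15cos 2x
image of sin 2x: 15sin 2x
the matrix is diagonal; its diagonal is (3, 9/2, 9/2, 15, 15)
for a triangular matrix the eigenvalues are the diagonal entries, with algebraic multiplicity their repetition count


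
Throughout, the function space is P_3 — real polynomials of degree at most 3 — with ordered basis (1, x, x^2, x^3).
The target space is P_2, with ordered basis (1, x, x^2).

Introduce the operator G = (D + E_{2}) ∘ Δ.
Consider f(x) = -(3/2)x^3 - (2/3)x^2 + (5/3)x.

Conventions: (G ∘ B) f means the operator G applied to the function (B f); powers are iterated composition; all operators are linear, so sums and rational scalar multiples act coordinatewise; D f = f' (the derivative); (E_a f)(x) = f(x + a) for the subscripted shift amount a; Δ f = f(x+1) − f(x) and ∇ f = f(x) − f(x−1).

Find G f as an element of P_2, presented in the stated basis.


Δ f = -(9/2)x^2 - (35/6)x - 1/2
D Δ f = -9x - 35/6
E_{2} Δ f = -(9/2)x^2 - (143/6)x - 181/6
(D + E_{2}) Δ f = -(9/2)x^2 - (197/6)x - 36

the result is g(x) = -(9/2)x^2 - (197/6)x - 36


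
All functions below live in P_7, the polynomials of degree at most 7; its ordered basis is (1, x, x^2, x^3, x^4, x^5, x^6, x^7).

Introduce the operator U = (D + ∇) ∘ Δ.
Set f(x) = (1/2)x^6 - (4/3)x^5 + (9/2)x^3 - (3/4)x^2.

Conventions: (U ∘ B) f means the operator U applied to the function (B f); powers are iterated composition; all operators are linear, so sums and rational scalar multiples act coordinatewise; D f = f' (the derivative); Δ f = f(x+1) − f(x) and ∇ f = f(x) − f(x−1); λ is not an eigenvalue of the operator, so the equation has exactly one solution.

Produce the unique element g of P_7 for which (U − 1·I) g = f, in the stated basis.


write g with unknown coordinates in the stated basis and equate coefficients in (U − 1·I) g = f
solving from the highest basis element down gives g = -(1/2)x^6 + (4/3)x^5 - 30x^4 + (113/6)x^3 - (2897/4)x^2 - 109x - 18107/6
check: U g = -30x^4 + (70/3)x^3 - 725x^2 - 109x - 18107/6
so U g − 1·g = (1/2)x^6 - (4/3)x^5 + (9/2)x^3 - (3/4)x^2 = f ✓

the image equals g(x) = -(1/2)x^6 + (4/3)x^5 - 30x^4 + (113/6)x^3 - (2897/4)x^2 - 109x - 18107/6


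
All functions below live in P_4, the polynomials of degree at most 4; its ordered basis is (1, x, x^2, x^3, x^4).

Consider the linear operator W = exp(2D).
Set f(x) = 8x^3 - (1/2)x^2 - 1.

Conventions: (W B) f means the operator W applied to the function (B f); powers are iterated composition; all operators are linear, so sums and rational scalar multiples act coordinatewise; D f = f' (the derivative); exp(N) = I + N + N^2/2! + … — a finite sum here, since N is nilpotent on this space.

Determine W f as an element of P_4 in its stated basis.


the image equals g(x) = 8x^3 + (95/2)x^2 + 94x + 61

order-1 term: 48x^2 - 2x
order-2 term: 96x - 2
order-3 term: 64
the series for exp(2D) f terminates at order 3
exp(2D) f = 8x^3 + (95/2)x^2 + 94x + 61


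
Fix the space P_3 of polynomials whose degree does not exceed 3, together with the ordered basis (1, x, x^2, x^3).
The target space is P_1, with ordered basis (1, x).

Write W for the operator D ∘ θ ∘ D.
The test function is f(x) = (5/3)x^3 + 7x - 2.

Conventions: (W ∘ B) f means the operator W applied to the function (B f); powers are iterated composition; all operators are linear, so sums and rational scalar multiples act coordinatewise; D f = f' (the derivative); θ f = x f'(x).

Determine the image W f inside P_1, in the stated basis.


D f = 5x^2 + 7
θ D f = 10x^2
D θ D f = 20x

the image equals g(x) = 20x


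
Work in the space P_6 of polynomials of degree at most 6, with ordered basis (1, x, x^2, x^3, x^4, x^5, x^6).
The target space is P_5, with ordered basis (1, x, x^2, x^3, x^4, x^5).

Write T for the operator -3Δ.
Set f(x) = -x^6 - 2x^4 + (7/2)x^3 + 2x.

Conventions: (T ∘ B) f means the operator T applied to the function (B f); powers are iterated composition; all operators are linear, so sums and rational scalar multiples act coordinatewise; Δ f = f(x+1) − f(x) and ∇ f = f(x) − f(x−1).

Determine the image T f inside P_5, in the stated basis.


Δ f = -6x^5 - 15x^4 - 28x^3 - (33/2)x^2 - (7/2)x + 5/2
(-3Δ) f = 18x^5 + 45x^4 + 84x^3 + (99/2)x^2 + (21/2)x - 15/2

the image equals g(x) = 18x^5 + 45x^4 + 84x^3 + (99/2)x^2 + (21/2)x - 15/2


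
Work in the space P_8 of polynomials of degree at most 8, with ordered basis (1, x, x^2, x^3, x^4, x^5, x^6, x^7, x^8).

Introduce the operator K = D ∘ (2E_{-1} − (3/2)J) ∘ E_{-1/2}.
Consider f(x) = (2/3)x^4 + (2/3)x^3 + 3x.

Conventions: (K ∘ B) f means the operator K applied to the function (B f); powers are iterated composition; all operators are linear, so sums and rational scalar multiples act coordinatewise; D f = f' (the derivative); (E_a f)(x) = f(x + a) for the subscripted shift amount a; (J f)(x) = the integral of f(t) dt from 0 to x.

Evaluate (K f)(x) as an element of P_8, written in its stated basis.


the result is g(x) = -x^4 + (19/3)x^3 - 20x^2 + (77/4)x - 11/16

E_{-1/2} f = (2/3)x^4 - (2/3)x^3 + (19/6)x - 37/24
E_{-1} E_{-1/2} f = (2/3)x^4 - (10/3)x^3 + 6x^2 - (3/2)x - 27/8
(2E_{-1}) E_{-1/2} f = (4/3)x^4 - (20/3)x^3 + 12x^2 - 3x - 27/4
J E_{-1/2} f = (2/15)x^5 - (1/6)x^4 + (19/12)x^2 - (37/24)x
(-(3/2)J) E_{-1/2} f = -(1/5)x^5 + (1/4)x^4 - (19/8)x^2 + (37/16)x
(2E_{-1} − (3/2)J) E_{-1/2} f = -(1/5)x^5 + (19/12)x^4 - (20/3)x^3 + (77/8)x^2 - (11/16)x - 27/4
D (2E_{-1} − (3/2)J) E_{-1/2} f = -x^4 + (19/3)x^3 - 20x^2 + (77/4)x - 11/16
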